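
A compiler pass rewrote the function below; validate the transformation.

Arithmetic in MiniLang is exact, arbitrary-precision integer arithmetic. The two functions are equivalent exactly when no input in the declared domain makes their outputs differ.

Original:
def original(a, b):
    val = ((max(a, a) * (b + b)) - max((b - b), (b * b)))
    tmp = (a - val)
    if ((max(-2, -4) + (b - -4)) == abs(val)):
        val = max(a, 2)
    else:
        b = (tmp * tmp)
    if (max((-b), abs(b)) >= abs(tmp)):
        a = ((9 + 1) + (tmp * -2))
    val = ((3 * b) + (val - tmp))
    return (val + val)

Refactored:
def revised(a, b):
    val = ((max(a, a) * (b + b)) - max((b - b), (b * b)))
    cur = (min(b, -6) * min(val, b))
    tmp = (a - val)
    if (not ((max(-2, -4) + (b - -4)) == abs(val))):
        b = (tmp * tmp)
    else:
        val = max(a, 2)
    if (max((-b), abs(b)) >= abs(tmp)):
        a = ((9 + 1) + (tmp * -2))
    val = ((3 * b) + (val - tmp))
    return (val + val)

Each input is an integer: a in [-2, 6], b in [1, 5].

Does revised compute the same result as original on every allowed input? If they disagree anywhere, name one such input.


Equivalent — the differences include statement counts differ, and constant usage differs, and boolean connective usage differs, and min/max/abs usage differs, and local variable names differ, and arithmetic usage differs, yet no declared input distinguishes the two.
One worked example (a=-1, b=2) — original: val = -8; tmp = 7; ((max(-2, -4) + (b - -4)) == abs(val)) -> false; b = 49; (max((-b), abs(b)) >= abs(tmp)) -> true; a = -4; val = 132; return 264; revised: val = -8; cur = 48; tmp = 7; (not ((max(-2, -4) + (b - -4)) == abs(val))) -> true; b = 49; (max((-b), abs(b)) >= abs(tmp)) -> true; a = -4; val = 132; return 264; agreement on 264.
An exhaustive pass over the 45 declared inputs shows identical outputs.
verdict: equivalent


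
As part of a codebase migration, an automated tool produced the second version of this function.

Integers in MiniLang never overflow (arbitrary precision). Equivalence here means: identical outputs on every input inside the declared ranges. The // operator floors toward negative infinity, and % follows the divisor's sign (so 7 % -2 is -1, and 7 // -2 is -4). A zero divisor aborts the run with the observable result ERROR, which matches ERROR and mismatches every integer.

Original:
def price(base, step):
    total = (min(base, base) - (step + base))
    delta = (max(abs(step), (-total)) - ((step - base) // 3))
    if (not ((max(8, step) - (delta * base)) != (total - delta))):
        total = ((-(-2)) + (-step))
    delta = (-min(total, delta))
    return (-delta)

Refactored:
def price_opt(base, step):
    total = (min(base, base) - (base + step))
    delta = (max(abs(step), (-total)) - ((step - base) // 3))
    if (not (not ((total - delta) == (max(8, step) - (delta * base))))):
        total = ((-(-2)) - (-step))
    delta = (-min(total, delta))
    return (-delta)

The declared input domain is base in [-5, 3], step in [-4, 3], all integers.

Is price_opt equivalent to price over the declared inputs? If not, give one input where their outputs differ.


The rewrite breaks on base=2, step=-3, where the results are 5 and -1.
price: total becomes 3; next delta becomes 5; next (not ((max(8, step) - (delta * base)) != (total - delta))) evaluates to true; next total becomes 5; next delta becomes -5; next final value 5
price_opt: total becomes 3; next delta becomes 5; next (not (not ((total - delta) == (max(8, step) - (delta * base))))) evaluates to true; next total becomes -1; next delta becomes 1; next final value -1
verdict: not equivalent; witness: base=2, step=-3


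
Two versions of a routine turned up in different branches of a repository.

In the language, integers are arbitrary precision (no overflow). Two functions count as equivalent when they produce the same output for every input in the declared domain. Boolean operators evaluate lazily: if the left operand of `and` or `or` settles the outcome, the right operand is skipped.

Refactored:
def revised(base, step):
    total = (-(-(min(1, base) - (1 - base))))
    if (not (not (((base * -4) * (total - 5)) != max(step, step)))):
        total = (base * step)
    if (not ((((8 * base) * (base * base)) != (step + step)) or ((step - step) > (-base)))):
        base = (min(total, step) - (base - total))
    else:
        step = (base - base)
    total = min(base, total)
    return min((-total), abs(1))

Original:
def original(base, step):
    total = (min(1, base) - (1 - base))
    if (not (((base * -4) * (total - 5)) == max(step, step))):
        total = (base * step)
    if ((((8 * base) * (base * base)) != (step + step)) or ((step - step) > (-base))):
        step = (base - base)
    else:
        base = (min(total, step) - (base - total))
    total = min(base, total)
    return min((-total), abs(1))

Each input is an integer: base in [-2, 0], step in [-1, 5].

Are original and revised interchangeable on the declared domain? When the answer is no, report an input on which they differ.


The two versions differ — the changes include comparison usage differs; also boolean connective usage differs.
As a probe, take base=-1, step=5: original runs total=-3, then (not (((base * -4) * (total - 5)) == max(step, step))) is true, then total=-5, then ((((8 * base) * (base * base)) != (step + step)) or ((step - step) > (-base))) is true, then step=0, then total=-5, then returns 1; revised runs total=-3, then (not (not (((base * -4) * (total - 5)) != max(step, step)))) is true, then total=-5, then (not ((((8 * base) * (base * base)) != (step + step)) or ((step - step) > (-base)))) is false, then step=0, then total=-5, then returns 1; both end at 1.
Sweeping the whole domain (21 inputs) finds no disagreement.
verdict: equivalent


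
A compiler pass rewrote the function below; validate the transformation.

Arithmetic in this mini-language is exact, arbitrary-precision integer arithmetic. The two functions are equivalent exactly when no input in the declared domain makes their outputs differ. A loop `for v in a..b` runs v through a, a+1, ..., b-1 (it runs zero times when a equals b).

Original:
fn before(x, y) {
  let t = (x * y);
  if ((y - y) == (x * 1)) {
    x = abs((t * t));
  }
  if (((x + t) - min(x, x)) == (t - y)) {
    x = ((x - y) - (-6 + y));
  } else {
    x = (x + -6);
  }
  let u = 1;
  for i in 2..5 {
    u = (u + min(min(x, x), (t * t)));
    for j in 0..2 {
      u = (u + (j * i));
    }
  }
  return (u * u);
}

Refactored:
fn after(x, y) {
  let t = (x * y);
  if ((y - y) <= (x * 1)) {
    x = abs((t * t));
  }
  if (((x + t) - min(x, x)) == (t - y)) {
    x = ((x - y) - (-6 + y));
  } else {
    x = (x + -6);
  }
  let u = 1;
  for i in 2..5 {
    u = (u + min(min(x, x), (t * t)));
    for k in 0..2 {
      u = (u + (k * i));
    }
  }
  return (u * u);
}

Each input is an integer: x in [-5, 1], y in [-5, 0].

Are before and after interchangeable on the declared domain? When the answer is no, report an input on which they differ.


The rewrite breaks on x=1, y=-5, where the results are 25 and 4489.
before: t=-5, then ((y - y) == (x * 1)) is false, then (((x + t) - min(x, x)) == (t - y)) is false, then x=-5, then u=1, then (i=2), then u=-4, then (j=0), then u=-4, then (j=1), then u=-2, then (i=3), then u=-7, then (j=0), then u=-7, then (j=1), then u=-4, then (i=4), then u=-9, then (j=0), then u=-9, then (j=1), then u=-5, then returns 25
after: t=-5, then ((y - y) <= (x * 1)) is true, then x=25, then (((x + t) - min(x, x)) == (t - y)) is false, then x=19, then u=1, then (i=2), then u=20, then (k=0), then u=20, then (k=1), then u=22, then (i=3), then u=41, then (k=0), then u=41, then (k=1), then u=44, then (i=4), then u=63, then (k=0), then u=63, then (k=1), then u=67, then returns 4489
verdict: not equivalent; witness: x=1, y=-5


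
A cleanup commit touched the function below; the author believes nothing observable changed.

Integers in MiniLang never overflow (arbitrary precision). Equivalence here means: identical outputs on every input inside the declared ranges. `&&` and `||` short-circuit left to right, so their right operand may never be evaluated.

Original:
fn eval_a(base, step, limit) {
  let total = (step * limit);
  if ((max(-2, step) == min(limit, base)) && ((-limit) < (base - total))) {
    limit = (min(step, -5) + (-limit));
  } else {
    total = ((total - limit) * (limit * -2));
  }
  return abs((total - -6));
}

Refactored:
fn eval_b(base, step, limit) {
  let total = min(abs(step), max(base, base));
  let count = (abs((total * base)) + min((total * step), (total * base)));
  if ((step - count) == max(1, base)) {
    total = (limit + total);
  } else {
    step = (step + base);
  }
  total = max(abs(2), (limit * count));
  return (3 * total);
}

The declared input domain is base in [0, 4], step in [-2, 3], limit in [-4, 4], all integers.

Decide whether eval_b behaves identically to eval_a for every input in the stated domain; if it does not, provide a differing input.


These are not equivalent — on base=0, step=-2, limit=-4 the outputs split (102 vs 6).
eval_a: total = 8; ((max(-2, step) == min(limit, base)) && ((-limit) < (base - total))) -> false; total = 96; return 102
eval_b: total = 0; count = 0; ((step - count) == max(1, base)) -> false; step = -2; total = 2; return 6
verdict: not equivalent; witness: base=0, step=-2, limit=-4


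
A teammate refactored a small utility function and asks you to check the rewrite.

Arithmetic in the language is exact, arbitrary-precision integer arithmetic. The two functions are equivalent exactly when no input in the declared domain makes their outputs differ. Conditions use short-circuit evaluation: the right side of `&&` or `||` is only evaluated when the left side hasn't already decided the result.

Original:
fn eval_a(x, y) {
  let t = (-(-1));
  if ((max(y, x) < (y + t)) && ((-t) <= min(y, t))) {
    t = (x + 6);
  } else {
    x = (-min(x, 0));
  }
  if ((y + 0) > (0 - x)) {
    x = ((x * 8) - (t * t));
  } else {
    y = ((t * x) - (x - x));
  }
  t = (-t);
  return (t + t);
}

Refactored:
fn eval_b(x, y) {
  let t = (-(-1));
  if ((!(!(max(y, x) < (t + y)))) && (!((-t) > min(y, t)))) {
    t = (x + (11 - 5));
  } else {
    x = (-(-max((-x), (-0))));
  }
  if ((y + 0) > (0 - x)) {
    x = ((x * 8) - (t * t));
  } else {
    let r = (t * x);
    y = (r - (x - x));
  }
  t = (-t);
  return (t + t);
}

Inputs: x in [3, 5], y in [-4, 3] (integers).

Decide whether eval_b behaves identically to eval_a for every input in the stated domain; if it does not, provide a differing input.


Differences: comparison usage differs, and arithmetic usage differs, and boolean connective usage differs, and local variable names differ, and min/max/abs usage differs, and statement counts differ, and constant usage differs — yet all 24 inputs agree.
verdict: equivalent


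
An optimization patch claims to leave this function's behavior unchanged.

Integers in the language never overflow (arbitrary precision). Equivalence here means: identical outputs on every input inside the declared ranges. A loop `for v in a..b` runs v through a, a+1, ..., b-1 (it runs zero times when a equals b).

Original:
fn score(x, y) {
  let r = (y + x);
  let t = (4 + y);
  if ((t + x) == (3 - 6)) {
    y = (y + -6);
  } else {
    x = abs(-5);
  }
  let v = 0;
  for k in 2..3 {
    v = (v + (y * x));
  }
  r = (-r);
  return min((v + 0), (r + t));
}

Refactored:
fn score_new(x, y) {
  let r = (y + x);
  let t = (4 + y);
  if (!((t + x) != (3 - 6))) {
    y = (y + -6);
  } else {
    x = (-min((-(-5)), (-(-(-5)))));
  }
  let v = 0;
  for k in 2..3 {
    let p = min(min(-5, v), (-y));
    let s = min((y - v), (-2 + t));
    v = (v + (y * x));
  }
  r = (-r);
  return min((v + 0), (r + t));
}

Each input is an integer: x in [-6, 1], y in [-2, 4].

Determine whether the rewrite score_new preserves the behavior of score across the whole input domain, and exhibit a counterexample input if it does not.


The two versions differ — the changes include constant usage differs, statement counts differ, min/max/abs usage differs, boolean connective usage differs, arithmetic usage differs, local variable names differ, comparison usage differs.
Tracing x=-1, y=4: score: r := 3 | t := 8 | ((t + x) == (3 - 6)): false | x := 5 | v := 0 | iter k=2: | v := 20 | r := -3 | result 5 | score_new: r := 3 | t := 8 | (!((t + x) != (3 - 6))): false | x := 5 | v := 0 | iter k=2: | p := -5 | s := 4 | v := 20 | r := -3 | result 5 — matching result 5.
Across all 56 domain points the two functions coincide.
verdict: equivalent


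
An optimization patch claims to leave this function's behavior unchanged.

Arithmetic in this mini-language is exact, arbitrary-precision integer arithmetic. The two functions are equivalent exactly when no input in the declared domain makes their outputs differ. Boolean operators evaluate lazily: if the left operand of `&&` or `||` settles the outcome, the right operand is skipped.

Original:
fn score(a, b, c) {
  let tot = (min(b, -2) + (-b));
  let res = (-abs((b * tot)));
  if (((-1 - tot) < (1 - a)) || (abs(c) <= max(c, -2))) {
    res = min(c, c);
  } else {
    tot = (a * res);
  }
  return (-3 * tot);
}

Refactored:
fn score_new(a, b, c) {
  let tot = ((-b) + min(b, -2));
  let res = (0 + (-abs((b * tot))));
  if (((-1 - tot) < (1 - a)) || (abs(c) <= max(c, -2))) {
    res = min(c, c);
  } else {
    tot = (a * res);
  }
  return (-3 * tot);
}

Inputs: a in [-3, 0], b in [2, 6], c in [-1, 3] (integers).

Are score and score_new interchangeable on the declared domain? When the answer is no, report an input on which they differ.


Equivalent — the differences include constant usage differs, arithmetic usage differs, yet no declared input distinguishes the two.
Spot check at a=-2, b=2, c=0 — score: tot becomes -4; next res becomes -8; next (((-1 - tot) < (1 - a)) || (abs(c) <= max(c, -2))) evaluates to true; next res becomes 0; next final value 12. score_new: tot becomes -4; next res becomes -8; next (((-1 - tot) < (1 - a)) || (abs(c) <= max(c, -2))) evaluates to true; next res becomes 0; next final value 12. Both give 12.
Sweeping the whole domain (100 inputs) finds no disagreement.
verdict: equivalent


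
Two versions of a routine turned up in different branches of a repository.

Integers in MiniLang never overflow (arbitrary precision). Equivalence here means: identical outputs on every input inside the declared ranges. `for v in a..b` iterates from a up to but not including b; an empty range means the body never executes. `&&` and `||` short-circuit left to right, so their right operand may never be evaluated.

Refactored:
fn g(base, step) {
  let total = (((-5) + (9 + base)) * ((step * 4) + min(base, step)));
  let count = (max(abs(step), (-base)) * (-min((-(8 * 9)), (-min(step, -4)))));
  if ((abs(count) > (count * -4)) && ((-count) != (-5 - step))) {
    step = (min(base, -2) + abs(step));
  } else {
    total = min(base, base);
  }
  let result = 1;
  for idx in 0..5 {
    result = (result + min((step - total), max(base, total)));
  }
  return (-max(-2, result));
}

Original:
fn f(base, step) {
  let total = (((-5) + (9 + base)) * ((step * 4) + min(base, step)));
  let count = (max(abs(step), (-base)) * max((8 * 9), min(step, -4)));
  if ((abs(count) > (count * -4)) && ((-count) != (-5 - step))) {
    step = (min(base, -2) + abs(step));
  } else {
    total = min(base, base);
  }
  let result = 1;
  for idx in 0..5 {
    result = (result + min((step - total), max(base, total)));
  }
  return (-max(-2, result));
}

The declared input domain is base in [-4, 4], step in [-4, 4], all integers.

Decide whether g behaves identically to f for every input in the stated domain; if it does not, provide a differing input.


Behavior is preserved: although min/max/abs usage differs, the outputs never diverge.
As a probe, take base=4, step=-2: f runs total = -80; count = 144; ((abs(count) > (count * -4)) && ((-count) != (-5 - step))) -> true; step = 0; result = 1; [idx=0]; result = 5; [idx=1]; result = 9; [idx=2]; result = 13; [idx=3]; result = 17; [idx=4]; result = 21; return -21; g runs total = -80; count = 144; ((abs(count) > (count * -4)) && ((-count) != (-5 - step))) -> true; step = 0; result = 1; [idx=0]; result = 5; [idx=1]; result = 9; [idx=2]; result = 13; [idx=3]; result = 17; [idx=4]; result = 21; return -21; both end at -21.
Checked all 81 inputs in the declared domain: the outputs agree on every one.
verdict: equivalent


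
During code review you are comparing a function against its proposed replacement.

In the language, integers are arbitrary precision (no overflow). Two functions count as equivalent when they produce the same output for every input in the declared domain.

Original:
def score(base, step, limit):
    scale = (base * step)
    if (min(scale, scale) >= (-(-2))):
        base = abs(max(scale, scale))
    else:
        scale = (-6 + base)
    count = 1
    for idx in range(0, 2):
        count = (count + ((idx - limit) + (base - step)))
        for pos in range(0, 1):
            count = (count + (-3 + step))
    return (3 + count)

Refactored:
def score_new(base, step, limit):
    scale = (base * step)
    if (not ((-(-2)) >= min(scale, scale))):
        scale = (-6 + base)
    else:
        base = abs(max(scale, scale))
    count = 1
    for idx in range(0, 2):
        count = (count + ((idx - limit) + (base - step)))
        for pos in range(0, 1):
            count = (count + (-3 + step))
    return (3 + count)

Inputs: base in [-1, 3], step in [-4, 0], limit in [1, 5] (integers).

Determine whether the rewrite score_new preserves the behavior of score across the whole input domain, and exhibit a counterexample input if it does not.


Not equivalent: base=-1, step=-4, limit=1 separates them (5 vs -5).
score: scale = 4; (min(scale, scale) >= (-(-2))) -> true; base = 4; count = 1; [idx=0]; count = 8; [pos=0]; count = 1; [idx=1]; count = 9; [pos=0]; count = 2; return 5
score_new: scale = 4; (not ((-(-2)) >= min(scale, scale))) -> true; scale = -7; count = 1; [idx=0]; count = 3; [pos=0]; count = -4; [idx=1]; count = -1; [pos=0]; count = -8; return -5
verdict: not equivalent; witness: base=-1, step=-4, limit=1


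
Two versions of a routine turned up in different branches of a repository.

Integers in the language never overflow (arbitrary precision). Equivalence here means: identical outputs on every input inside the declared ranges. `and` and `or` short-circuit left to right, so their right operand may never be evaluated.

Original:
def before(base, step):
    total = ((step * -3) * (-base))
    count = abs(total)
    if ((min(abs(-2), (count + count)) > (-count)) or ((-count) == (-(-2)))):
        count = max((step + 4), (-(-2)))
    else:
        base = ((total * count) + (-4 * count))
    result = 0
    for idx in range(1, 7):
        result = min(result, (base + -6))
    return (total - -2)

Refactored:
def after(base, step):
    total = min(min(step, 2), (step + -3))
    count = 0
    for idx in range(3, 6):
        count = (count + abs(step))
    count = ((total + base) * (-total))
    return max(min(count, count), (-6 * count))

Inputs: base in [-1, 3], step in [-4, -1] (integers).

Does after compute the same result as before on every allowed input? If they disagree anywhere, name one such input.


Take base=-1, step=-4.
before: total := 12 | count := 12 | ((min(abs(-2), (count + count)) > (-count)) or ((-count) == (-(-2)))): true | count := 2 | result := 0 | iter idx=1: | result := -7 | iter idx=2: | result := -7 | iter idx=3: | result := -7 | iter idx=4: | result := -7 | iter idx=5: | result := -7 | iter idx=6: | result := -7 | result 14
after: total := -7 | count := 0 | iter idx=3: | count := 4 | iter idx=4: | count := 8 | iter idx=5: | count := 12 | count := -56 | result 336
14 != 336, so the rewrite changes behavior.
verdict: not equivalent; witness: base=-1, step=-4


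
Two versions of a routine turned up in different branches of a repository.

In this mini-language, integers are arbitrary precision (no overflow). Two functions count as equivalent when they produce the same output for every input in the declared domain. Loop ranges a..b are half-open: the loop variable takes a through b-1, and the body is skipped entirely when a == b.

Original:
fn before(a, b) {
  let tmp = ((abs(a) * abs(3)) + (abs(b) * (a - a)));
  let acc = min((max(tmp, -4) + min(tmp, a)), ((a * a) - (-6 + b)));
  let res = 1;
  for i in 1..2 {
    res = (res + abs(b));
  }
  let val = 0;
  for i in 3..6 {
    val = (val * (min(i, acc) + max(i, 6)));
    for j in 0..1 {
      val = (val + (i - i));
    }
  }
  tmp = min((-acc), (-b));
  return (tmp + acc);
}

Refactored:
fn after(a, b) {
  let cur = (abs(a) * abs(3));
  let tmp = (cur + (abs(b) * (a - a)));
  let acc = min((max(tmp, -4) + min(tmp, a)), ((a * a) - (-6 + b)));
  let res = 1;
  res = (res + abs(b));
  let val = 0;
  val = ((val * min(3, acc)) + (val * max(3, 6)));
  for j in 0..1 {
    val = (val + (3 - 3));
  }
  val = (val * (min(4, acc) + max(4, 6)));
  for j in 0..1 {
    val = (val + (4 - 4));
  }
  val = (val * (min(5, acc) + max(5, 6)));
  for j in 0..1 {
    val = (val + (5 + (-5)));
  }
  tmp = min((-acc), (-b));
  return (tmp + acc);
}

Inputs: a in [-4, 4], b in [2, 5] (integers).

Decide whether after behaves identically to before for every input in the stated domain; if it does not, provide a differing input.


Behavior is preserved: although arithmetic usage differs; min/max/abs usage differs; constant usage differs; statement counts differ; loop structure differs; local variable names differ, the outputs never diverge.
Spot check at a=4, b=5 — before: tmp becomes 12; next acc becomes 16; next res becomes 1; next at i=1:; next res becomes 6; next val becomes 0; next at i=3:; next val becomes 0; next at j=0:; next val becomes 0; next at i=4:; next val becomes 0; next at j=0:; next val becomes 0; next at i=5:; next val becomes 0; next at j=0:; next val becomes 0; next tmp becomes -16; next final value 0. after: cur becomes 12; next tmp becomes 12; next acc becomes 16; next res becomes 1; next res becomes 6; next val becomes 0; next val becomes 0; next at j=0:; next val becomes 0; next val becomes 0; next at j=0:; next val becomes 0; next val becomes 0; next at j=0:; next val becomes 0; next tmp becomes -16; next final value 0. Both give 0.
Every one of the 36 inputs gives matching results.
verdict: equivalent


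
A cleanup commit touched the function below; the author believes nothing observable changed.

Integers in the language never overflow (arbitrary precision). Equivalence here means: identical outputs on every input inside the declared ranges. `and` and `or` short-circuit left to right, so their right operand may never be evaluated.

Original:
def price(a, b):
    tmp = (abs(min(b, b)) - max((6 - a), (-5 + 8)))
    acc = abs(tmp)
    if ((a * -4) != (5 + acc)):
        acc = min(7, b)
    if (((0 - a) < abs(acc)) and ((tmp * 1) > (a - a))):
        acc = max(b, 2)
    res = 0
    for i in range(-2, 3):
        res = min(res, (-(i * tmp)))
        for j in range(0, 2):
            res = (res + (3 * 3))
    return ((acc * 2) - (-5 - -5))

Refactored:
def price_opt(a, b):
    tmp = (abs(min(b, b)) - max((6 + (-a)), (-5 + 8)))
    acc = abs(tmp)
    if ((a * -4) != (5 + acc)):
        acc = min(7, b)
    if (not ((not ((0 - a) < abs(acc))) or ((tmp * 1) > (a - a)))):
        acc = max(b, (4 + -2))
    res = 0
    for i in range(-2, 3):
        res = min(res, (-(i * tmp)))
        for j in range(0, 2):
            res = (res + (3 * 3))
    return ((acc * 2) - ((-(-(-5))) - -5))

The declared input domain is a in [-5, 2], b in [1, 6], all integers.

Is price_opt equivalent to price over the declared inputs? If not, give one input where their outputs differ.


The rewrite breaks on a=-3, b=2, where the results are 14 and 4.
price: tmp=-7, then acc=7, then ((a * -4) != (5 + acc)) is false, then (((0 - a) < abs(acc)) and ((tmp * 1) > (a - a))) is false, then res=0, then (i=-2), then res=-14, then (j=0), then res=-5, then (j=1), then res=4, then (i=-1), then res=-7, then (j=0), then res=2, then (j=1), then res=11, then (i=0), then res=0, then (j=0), then res=9, then (j=1), then res=18, then (i=1), then res=7, then (j=0), then res=16, then (j=1), then res=25, then (i=2), then res=14, then (j=0), then res=23, then (j=1), then res=32, then returns 14
price_opt: tmp=-7, then acc=7, then ((a * -4) != (5 + acc)) is false, then (not ((not ((0 - a) < abs(acc))) or ((tmp * 1) > (a - a)))) is true, then acc=2, then res=0, then (i=-2), then res=-14, then (j=0), then res=-5, then (j=1), then res=4, then (i=-1), then res=-7, then (j=0), then res=2, then (j=1), then res=11, then (i=0), then res=0, then (j=0), then res=9, then (j=1), then res=18, then (i=1), then res=7, then (j=0), then res=16, then (j=1), then res=25, then (i=2), then res=14, then (j=0), then res=23, then (j=1), then res=32, then returns 4
verdict: not equivalent; witness: a=-3, b=2


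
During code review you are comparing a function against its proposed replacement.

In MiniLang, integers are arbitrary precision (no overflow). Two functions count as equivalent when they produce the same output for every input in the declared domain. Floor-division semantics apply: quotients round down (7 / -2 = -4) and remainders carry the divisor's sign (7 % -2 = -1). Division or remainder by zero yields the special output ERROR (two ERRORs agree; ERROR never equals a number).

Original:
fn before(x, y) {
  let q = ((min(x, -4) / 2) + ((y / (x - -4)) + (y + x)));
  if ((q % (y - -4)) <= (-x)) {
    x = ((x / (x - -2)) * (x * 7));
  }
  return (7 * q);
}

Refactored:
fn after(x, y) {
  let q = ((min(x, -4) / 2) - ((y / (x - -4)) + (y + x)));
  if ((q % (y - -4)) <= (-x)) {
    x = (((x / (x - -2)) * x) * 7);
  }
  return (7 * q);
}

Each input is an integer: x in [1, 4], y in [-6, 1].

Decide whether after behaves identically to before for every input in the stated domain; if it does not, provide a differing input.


Consider the input x=1, y=-6.
before: q := -9 | ((q % (y - -4)) <= (-x)): true | x := 0 | result -63
after: q := 5 | ((q % (y - -4)) <= (-x)): true | x := 0 | result 35
-63 != 35, so the rewrite changes behavior.
verdict: not equivalent; witness: x=1, y=-6


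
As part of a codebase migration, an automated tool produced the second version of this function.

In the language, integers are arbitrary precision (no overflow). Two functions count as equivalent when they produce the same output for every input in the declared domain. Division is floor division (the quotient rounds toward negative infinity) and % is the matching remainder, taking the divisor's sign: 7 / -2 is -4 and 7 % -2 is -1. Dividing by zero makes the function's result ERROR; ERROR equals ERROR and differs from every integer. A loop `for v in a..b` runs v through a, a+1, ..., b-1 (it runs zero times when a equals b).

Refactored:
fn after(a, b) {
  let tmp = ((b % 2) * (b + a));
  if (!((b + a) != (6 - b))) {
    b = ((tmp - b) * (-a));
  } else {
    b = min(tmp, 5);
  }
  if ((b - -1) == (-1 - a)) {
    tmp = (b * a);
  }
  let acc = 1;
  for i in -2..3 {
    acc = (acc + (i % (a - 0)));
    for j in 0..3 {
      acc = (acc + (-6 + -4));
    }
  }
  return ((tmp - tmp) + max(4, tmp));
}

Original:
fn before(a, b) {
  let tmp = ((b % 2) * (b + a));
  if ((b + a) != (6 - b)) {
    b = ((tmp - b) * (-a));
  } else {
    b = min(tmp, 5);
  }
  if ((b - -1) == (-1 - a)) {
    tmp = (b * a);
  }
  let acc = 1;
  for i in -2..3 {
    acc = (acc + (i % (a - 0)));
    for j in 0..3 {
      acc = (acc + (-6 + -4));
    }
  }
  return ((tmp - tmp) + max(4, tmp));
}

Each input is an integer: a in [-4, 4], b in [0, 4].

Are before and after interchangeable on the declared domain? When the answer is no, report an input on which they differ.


The rewrite breaks on a=2, b=3, where the results are 4 and 5.
before: tmp becomes 5; next ((b + a) != (6 - b)) evaluates to true; next b becomes -4; next ((b - -1) == (-1 - a)) evaluates to true; next tmp becomes -8; next acc becomes 1; next at i=-2:; next acc becomes 1; next at j=0:; next acc becomes -9; next at j=1:; next acc becomes -19; next at j=2:; next acc becomes -29; next at i=-1:; next acc becomes -28; next at j=0:; next acc becomes -38; next at j=1:; next acc becomes -48; next at j=2:; next acc becomes -58; next at i=0:; next acc becomes -58; next at j=0:; next acc becomes -68; next at j=1:; next acc becomes -78; next at j=2:; next acc becomes -88; next at i=1:; next acc becomes -87; next at j=0:; next acc becomes -97; next at j=1:; next acc becomes -107; next at j=2:; next acc becomes -117; next at i=2:; next acc becomes -117; next at j=0:; next acc becomes -127; next at j=1:; next acc becomes -137; next at j=2:; next acc becomes -147; next final value 4
after: tmp becomes 5; next (!((b + a) != (6 - b))) evaluates to false; next b becomes 5; next ((b - -1) == (-1 - a)) evaluates to false; next acc becomes 1; next at i=-2:; next acc becomes 1; next at j=0:; next acc becomes -9; next at j=1:; next acc becomes -19; next at j=2:; next acc becomes -29; next at i=-1:; next acc becomes -28; next at j=0:; next acc becomes -38; next at j=1:; next acc becomes -48; next at j=2:; next acc becomes -58; next at i=0:; next acc becomes -58; next at j=0:; next acc becomes -68; next at j=1:; next acc becomes -78; next at j=2:; next acc becomes -88; next at i=1:; next acc becomes -87; next at j=0:; next acc becomes -97; next at j=1:; next acc becomes -107; next at j=2:; next acc becomes -117; next at i=2:; next acc becomes -117; next at j=0:; next acc becomes -127; next at j=1:; next acc becomes -137; next at j=2:; next acc becomes -147; next final value 5
verdict: not equivalent; witness: a=2, b=3


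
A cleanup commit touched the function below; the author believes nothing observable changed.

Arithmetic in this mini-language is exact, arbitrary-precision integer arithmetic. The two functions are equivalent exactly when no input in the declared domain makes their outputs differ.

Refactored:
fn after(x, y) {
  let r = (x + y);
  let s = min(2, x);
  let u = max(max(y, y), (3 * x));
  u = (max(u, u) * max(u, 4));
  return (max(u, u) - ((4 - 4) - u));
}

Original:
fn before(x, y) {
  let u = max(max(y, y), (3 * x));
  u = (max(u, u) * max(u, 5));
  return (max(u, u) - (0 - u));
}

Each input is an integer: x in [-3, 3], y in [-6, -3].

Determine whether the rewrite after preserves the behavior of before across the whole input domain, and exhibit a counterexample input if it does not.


Consider the input x=-3, y=-6.
before: u=-6, then u=-30, then returns -60
after: r=-9, then s=-3, then u=-6, then u=-24, then returns -48
-60 vs -48 — the two versions disagree here.
verdict: not equivalent; witness: x=-3, y=-6


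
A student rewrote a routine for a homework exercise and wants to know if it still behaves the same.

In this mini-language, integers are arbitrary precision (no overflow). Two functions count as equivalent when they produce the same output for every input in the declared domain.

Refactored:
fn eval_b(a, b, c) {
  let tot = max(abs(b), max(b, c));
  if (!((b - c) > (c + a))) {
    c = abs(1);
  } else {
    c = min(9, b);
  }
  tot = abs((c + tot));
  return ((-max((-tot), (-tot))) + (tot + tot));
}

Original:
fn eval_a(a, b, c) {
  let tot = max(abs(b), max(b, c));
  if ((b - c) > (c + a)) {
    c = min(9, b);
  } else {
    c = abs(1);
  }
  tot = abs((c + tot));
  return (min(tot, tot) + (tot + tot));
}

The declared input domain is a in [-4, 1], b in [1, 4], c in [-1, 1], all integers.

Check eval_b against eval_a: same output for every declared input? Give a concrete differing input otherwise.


Reading the diff, among the changes: min/max/abs usage differs; boolean connective usage differs.
As a probe, take a=1, b=2, c=0: eval_a runs tot becomes 2; next ((b - c) > (c + a)) evaluates to true; next c becomes 2; next tot becomes 4; next final value 12; eval_b runs tot becomes 2; next (!((b - c) > (c + a))) evaluates to false; next c becomes 2; next tot becomes 4; next final value 12; both end at 12.
Every one of the 72 inputs gives matching results.
verdict: equivalent


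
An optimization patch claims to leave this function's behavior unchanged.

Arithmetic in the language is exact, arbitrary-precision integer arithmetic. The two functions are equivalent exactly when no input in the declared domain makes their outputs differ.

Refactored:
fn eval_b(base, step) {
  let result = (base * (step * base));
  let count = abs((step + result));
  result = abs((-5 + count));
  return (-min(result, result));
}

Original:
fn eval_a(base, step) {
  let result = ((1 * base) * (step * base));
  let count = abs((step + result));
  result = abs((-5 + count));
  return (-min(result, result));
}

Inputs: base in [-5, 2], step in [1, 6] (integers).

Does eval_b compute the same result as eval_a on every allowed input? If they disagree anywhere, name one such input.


Behavior is preserved: although constant usage differs; and arithmetic usage differs, the outputs never diverge.
Spot check at base=-3, step=2 — eval_a: result := 18 | count := 20 | result := 15 | result -15. eval_b: result := 18 | count := 20 | result := 15 | result -15. Both give -15.
An exhaustive pass over the 48 declared inputs shows identical outputs.
verdict: equivalent


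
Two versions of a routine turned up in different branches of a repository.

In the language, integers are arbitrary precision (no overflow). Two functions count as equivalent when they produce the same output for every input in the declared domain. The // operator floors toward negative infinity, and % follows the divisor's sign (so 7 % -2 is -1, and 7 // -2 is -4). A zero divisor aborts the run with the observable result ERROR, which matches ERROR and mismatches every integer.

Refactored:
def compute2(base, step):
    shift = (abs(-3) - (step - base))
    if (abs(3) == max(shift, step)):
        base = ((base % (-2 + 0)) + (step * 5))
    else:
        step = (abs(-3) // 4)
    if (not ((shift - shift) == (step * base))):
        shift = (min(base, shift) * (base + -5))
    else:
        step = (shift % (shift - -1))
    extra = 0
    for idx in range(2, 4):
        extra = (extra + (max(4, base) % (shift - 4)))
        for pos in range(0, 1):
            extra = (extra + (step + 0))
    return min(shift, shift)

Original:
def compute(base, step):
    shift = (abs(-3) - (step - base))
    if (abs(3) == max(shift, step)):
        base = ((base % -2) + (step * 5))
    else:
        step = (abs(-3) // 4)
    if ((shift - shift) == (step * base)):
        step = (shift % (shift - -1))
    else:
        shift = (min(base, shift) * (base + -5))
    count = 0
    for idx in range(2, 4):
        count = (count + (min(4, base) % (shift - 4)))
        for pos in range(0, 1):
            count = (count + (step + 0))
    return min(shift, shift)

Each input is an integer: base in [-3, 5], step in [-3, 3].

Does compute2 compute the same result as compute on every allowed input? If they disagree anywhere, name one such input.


The one real change (`min(4, base)` became `max(4, base)`) has no effect anywhere in the declared ranges.
As a probe, take base=-3, step=0: compute runs shift=0, then (abs(3) == max(shift, step)) is false, then step=0, then ((shift - shift) == (step * base)) is true, then step=0, then count=0, then (idx=2), then count=-3, then (pos=0), then count=-3, then (idx=3), then count=-6, then (pos=0), then count=-6, then returns 0; compute2 runs shift=0, then (abs(3) == max(shift, step)) is false, then step=0, then (not ((shift - shift) == (step * base))) is false, then step=0, then extra=0, then (idx=2), then extra=0, then (pos=0), then extra=0, then (idx=3), then extra=0, then (pos=0), then extra=0, then returns 0; both end at 0.
An exhaustive pass over the 63 declared inputs shows identical outputs.
verdict: equivalent


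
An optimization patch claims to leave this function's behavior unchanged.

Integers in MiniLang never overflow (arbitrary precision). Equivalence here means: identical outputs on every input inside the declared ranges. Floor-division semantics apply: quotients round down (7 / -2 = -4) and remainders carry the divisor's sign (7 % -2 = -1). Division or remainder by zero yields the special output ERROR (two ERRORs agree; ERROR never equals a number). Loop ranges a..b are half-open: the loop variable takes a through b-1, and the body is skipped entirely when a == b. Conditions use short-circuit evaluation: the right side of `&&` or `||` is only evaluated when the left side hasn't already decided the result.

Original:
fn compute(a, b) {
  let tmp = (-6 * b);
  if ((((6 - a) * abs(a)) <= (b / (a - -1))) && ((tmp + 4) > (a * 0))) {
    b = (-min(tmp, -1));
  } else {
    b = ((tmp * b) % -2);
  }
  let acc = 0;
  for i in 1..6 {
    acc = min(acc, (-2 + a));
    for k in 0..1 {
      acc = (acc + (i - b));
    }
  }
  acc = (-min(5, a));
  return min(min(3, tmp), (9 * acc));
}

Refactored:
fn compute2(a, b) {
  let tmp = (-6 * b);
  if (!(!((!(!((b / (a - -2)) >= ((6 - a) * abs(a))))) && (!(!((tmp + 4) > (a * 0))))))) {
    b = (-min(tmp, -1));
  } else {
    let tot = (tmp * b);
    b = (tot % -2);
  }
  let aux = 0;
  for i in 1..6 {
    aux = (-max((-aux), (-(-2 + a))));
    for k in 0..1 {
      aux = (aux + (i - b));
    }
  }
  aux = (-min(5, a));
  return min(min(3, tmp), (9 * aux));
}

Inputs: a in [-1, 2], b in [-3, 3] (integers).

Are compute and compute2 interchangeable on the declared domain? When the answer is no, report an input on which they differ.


Input a=-1, b=-3: ERROR from compute versus 3 from compute2.
verdict: not equivalent; witness: a=-1, b=-3


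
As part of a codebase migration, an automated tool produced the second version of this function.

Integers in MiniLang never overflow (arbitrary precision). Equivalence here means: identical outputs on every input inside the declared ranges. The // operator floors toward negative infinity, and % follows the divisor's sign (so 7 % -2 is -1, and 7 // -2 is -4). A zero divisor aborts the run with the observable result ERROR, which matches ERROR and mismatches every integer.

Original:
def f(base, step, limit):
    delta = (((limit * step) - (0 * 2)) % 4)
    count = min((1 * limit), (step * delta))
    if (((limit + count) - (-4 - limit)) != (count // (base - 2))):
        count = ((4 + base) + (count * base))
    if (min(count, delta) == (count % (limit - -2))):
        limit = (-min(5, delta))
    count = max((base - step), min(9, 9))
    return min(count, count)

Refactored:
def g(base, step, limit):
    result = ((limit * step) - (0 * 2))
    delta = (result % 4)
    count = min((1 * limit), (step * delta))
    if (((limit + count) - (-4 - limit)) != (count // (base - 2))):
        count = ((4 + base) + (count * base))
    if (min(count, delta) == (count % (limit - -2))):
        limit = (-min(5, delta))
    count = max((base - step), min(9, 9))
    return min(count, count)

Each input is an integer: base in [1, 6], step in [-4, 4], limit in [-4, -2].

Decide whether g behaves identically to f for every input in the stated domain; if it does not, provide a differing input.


The two versions differ — the changes include statement counts differ; also local variable names differ.
One worked example (base=4, step=-1, limit=-3) — f: delta := 3 | count := -3 | (((limit + count) - (-4 - limit)) != (count // (base - 2))): true | count := -4 | (min(count, delta) == (count % (limit - -2))): false | count := 9 | result 9; g: result := 3 | delta := 3 | count := -3 | (((limit + count) - (-4 - limit)) != (count // (base - 2))): true | count := -4 | (min(count, delta) == (count % (limit - -2))): false | count := 9 | result 9; agreement on 9.
Sweeping the whole domain (162 inputs) finds no disagreement.
verdict: equivalent


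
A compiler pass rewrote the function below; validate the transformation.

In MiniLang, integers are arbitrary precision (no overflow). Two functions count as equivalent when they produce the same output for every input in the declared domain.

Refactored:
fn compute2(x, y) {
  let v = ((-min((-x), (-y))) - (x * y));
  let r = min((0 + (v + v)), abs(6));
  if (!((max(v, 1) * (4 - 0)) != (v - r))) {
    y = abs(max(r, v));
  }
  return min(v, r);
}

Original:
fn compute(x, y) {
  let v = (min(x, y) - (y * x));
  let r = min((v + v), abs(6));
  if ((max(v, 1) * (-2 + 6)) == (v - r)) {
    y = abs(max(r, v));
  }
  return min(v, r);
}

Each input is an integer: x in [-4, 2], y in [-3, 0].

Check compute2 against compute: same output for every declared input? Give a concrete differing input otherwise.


There is a counterexample at x=-4, y=-3: -32 on one side, -30 on the other.
compute: v becomes -16; next r becomes -32; next ((max(v, 1) * (-2 + 6)) == (v - r)) evaluates to false; next final value -32
compute2: v becomes -15; next r becomes -30; next (!((max(v, 1) * (4 - 0)) != (v - r))) evaluates to false; next final value -30
verdict: not equivalent; witness: x=-4, y=-3
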